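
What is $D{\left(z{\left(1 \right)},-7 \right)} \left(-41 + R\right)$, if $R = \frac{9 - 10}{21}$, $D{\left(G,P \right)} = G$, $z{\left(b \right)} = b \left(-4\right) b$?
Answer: $\frac{3448}{21} \approx 164.19$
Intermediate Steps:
$z{\left(b \right)} = - 4 b^{2}$ ($z{\left(b \right)} = - 4 b b = - 4 b^{2}$)
$R = - \frac{1}{21}$ ($R = \left(9 - 10\right) \frac{1}{21} = \left(-1\right) \frac{1}{21} = - \frac{1}{21} \approx -0.047619$)
$D{\left(z{\left(1 \right)},-7 \right)} \left(-41 + R\right) = - 4 \cdot 1^{2} \left(-41 - \frac{1}{21}\right) = \left(-4\right) 1 \left(- \frac{862}{21}\right) = \left(-4\right) \left(- \frac{862}{21}\right) = \frac{3448}{21}$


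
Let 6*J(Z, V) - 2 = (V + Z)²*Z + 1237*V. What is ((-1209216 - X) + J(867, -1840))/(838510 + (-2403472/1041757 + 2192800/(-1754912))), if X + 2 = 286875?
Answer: 6607292940334925221/41061178248320994 ≈ 160.91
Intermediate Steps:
X = 286873 (X = -2 + 286875 = 286873)
J(Z, V) = ⅓ + 1237*V/6 + Z*(V + Z)²/6 (J(Z, V) = ⅓ + ((V + Z)²*Z + 1237*V)/6 = ⅓ + (Z*(V + Z)² + 1237*V)/6 = ⅓ + (1237*V + Z*(V + Z)²)/6 = ⅓ + (1237*V/6 + Z*(V + Z)²/6) = ⅓ + 1237*V/6 + Z*(V + Z)²/6)
((-1209216 - X) + J(867, -1840))/(838510 + (-2403472/1041757 + 2192800/(-1754912))) = ((-1209216 - 1*286873) + (⅓ + (1237/6)*(-1840) + (⅙)*867*(-1840 + 867)²))/(838510 + (-2403472/1041757 + 2192800/(-1754912))) = ((-1209216 - 286873) + (⅓ - 1138040/3 + (⅙)*867*(-973)²))/(838510 + (-2403472*1/1041757 + 2192800*(-1/1754912))) = (-1496089 + (⅓ - 1138040/3 + (⅙)*867*946729))/(838510 + (-2403472/1041757 - 68525/54841)) = (-1496089 + (⅓ - 1138040/3 + 273604681/2))/(838510 - 203195206377/57130995637) = (-1496089 + 818537965/6)/(47904707956374493/57130995637) = (809561431/6)*(57130995637/47904707956374493) = 6607292940334925221/41061178248320994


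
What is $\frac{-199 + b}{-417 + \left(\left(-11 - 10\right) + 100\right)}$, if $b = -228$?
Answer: $\frac{427}{338} \approx 1.2633$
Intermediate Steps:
$\frac{-199 + b}{-417 + \left(\left(-11 - 10\right) + 100\right)} = \frac{-199 - 228}{-417 + \left(\left(-11 - 10\right) + 100\right)} = - \frac{427}{-417 + \left(-21 + 100\right)} = - \frac{427}{-417 + 79} = - \frac{427}{-338} = \left(-427\right) \left(- \frac{1}{338}\right) = \frac{427}{338}$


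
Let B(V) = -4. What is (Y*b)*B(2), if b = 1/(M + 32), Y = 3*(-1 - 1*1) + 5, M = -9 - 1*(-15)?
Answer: 2/19 ≈ 0.10526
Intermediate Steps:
M = 6 (M = -9 + 15 = 6)
Y = -1 (Y = 3*(-1 - 1) + 5 = 3*(-2) + 5 = -6 + 5 = -1)
b = 1/38 (b = 1/(6 + 32) = 1/38 ≈ 0.026316)
(Y*b)*B(2) = -1*1/38*(-4) = -1/38*(-4) = 2/19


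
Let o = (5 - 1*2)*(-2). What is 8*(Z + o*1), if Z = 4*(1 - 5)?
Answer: -176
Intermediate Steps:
o = -6 (o = (5 - 2)*(-2) = 3*(-2) = -6)
Z = -16 (Z = 4*(-4) = -16)
8*(Z + o*1) = 8*(-16 - 6*1) = 8*(-16 - 6) = 8*(-22) = -176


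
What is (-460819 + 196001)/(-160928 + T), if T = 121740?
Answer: 132409/19594 ≈ 6.7576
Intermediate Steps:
(-460819 + 196001)/(-160928 + T) = (-460819 + 196001)/(-160928 + 121740) = -264818/(-39188) = -264818*(-1/39188) = 132409/19594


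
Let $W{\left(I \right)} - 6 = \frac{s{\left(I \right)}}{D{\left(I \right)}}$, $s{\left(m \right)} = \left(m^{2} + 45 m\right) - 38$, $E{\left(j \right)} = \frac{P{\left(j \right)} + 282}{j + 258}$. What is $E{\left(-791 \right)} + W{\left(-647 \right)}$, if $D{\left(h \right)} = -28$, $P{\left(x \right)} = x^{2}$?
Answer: $- \frac{4327259}{287} \approx -15078.0$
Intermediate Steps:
$E{\left(j \right)} = \frac{282 + j^{2}}{258 + j}$ ($E{\left(j \right)} = \frac{j^{2} + 282}{j + 258} = \frac{282 + j^{2}}{258 + j}$)
$s{\left(m \right)} = -38 + m^{2} + 45 m$
$W{\left(I \right)} = \frac{103}{14} - \frac{45 I}{28} - \frac{I^{2}}{28}$ ($W{\left(I \right)} = 6 + \frac{-38 + I^{2} + 45 I}{-28} = 6 + \left(-38 + I^{2} + 45 I\right) \left(- \frac{1}{28}\right) = 6 - \left(- \frac{19}{14} + \frac{I^{2}}{28} + \frac{45 I}{28}\right) = \frac{103}{14} - \frac{45 I}{28} - \frac{I^{2}}{28}$)
$E{\left(-791 \right)} + W{\left(-647 \right)} = \frac{282 + \left(-791\right)^{2}}{258 - 791} - \left(- \frac{29321}{28} + \frac{418609}{28}\right) = \frac{282 + 625681}{-533} + \left(\frac{103}{14} + \frac{29115}{28} - \frac{418609}{28}\right) = \left(- \frac{1}{533}\right) 625963 + \left(\frac{103}{14} + \frac{29115}{28} - \frac{418609}{28}\right) = - \frac{48151}{41} - \frac{97322}{7} = - \frac{4327259}{287}$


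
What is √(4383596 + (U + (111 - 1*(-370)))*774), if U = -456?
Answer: √4402946 ≈ 2098.3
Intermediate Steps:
√(4383596 + (U + (111 - 1*(-370)))*774) = √(4383596 + (-456 + (111 - 1*(-370)))*774) = √(4383596 + (-456 + (111 + 370))*774) = √(4383596 + (-456 + 481)*774) = √(4383596 + 25*774) = √(4383596 + 19350) = √4402946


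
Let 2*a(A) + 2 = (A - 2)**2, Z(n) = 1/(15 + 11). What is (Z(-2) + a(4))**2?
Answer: 729/676 ≈ 1.0784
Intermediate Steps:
Z(n) = 1/26
a(A) = -1 + (-2 + A)**2/2 (a(A) = -1 + (A - 2)**2/2 = -1 + (-2 + A)**2/2)
(Z(-2) + a(4))**2 = (1/26 + (-1 + (-2 + 4)**2/2))**2 = (1/26 + (-1 + (1/2)*2**2))**2 = (1/26 + (-1 + (1/2)*4))**2 = (1/26 + (-1 + 2))**2 = (1/26 + 1)**2 = (27/26)**2 = 729/676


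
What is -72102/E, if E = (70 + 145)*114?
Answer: -12017/4085 ≈ -2.9417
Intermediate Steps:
E = 24510 (E = 215*114 = 24510)
-72102/E = -72102/24510 = -72102*1/24510 = -12017/4085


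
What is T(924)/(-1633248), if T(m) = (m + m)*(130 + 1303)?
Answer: -110341/68052 ≈ -1.6214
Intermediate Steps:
T(m) = 2866*m (T(m) = (2*m)*1433 = 2866*m)
T(924)/(-1633248) = (2866*924)/(-1633248) = 2648184*(-1/1633248) = -110341/68052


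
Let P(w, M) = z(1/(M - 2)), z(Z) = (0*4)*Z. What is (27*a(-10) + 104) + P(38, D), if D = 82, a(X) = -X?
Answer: 374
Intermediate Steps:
z(Z) = 0 (z(Z) = 0*Z = 0)
P(w, M) = 0
(27*a(-10) + 104) + P(38, D) = (27*(-1*(-10)) + 104) + 0 = (27*10 + 104) + 0 = (270 + 104) + 0 = 374 + 0 = 374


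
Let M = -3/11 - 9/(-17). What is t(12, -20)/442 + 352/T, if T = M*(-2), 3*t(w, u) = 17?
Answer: -17827/26 ≈ -685.65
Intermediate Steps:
M = 48/187 (M = -3*1/11 - 9*(-1/17) = -3/11 + 9/17 = 48/187 ≈ 0.25668)
t(w, u) = 17/3 (t(w, u) = (1/3)*17 = 17/3)
T = -96/187 (T = (48/187)*(-2) = -96/187 ≈ -0.51337)
t(12, -20)/442 + 352/T = (17/3)/442 + 352/(-96/187) = (17/3)*(1/442) + 352*(-187/96) = 1/78 - 2057/3 = -17827/26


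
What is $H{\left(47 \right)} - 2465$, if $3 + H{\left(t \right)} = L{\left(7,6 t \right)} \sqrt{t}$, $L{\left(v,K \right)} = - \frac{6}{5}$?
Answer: $-2468 - \frac{6 \sqrt{47}}{5} \approx -2476.2$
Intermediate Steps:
$L{\left(v,K \right)} = - \frac{6}{5}$ ($L{\left(v,K \right)} = \left(-6\right) \frac{1}{5} = - \frac{6}{5}$)
$H{\left(t \right)} = -3 - \frac{6 \sqrt{t}}{5}$
$H{\left(47 \right)} - 2465 = \left(-3 - \frac{6 \sqrt{47}}{5}\right) - 2465 = -2468 - \frac{6 \sqrt{47}}{5}$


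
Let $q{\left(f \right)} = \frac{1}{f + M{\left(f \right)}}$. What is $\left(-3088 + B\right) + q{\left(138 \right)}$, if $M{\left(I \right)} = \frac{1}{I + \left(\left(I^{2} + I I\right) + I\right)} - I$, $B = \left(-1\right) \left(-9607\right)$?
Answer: $44883$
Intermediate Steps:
$B = 9607$
$M{\left(I \right)} = \frac{1}{2 I + 2 I^{2}} - I$ ($M{\left(I \right)} = \frac{1}{I + \left(\left(I^{2} + I^{2}\right) + I\right)} - I = \frac{1}{I + \left(2 I^{2} + I\right)} - I = \frac{1}{I + \left(I + 2 I^{2}\right)} - I = \frac{1}{2 I + 2 I^{2}} - I$)
$q{\left(f \right)} = \frac{1}{f + \frac{\frac{1}{2} - f^{2} - f^{3}}{f \left(1 + f\right)}}$
$\left(-3088 + B\right) + q{\left(138 \right)} = \left(-3088 + 9607\right) + 2 \cdot 138 \left(1 + 138\right) = 6519 + 2 \cdot 138 \cdot 139 = 6519 + 38364 = 44883$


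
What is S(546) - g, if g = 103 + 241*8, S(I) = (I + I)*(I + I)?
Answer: 1190433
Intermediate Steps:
S(I) = 4*I² (S(I) = (2*I)*(2*I) = 4*I²)
g = 2031 (g = 103 + 1928 = 2031)
S(546) - g = 4*546² - 1*2031 = 4*298116 - 2031 = 1192464 - 2031 = 1190433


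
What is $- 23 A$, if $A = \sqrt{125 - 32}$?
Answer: $- 23 \sqrt{93} \approx -221.8$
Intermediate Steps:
$A = \sqrt{93} \approx 9.6436$
$- 23 A = - 23 \sqrt{93}$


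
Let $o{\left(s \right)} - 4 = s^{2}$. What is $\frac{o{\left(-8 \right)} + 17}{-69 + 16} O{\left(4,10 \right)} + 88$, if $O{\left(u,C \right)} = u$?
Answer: $\frac{4324}{53} \approx 81.585$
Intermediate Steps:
$o{\left(s \right)} = 4 + s^{2}$
$\frac{o{\left(-8 \right)} + 17}{-69 + 16} O{\left(4,10 \right)} + 88 = \frac{\left(4 + \left(-8\right)^{2}\right) + 17}{-69 + 16} \cdot 4 + 88 = \frac{\left(4 + 64\right) + 17}{-53} \cdot 4 + 88 = \left(68 + 17\right) \left(- \frac{1}{53}\right) 4 + 88 = 85 \left(- \frac{1}{53}\right) 4 + 88 = \left(- \frac{85}{53}\right) 4 + 88 = - \frac{340}{53} + 88 = \frac{4324}{53}$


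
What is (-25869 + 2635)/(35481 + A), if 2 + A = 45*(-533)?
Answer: -11617/5747 ≈ -2.0214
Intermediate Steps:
A = -23987 (A = -2 + 45*(-533) = -2 - 23985 = -23987)
(-25869 + 2635)/(35481 + A) = (-25869 + 2635)/(35481 - 23987) = -23234/11494 = -23234*1/11494 = -11617/5747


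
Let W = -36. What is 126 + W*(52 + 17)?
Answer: -2358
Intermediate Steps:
126 + W*(52 + 17) = 126 - 36*(52 + 17) = 126 - 36*69 = 126 - 2484 = -2358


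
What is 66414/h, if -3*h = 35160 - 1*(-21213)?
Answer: -66414/18791 ≈ -3.5344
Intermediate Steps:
h = -18791 (h = -(35160 - 1*(-21213))/3 = -(35160 + 21213)/3 = -1/3*56373 = -18791)
66414/h = 66414/(-18791) = 66414*(-1/18791) = -66414/18791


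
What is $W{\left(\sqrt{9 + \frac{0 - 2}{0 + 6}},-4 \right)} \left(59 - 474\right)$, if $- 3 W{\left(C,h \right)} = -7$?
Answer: $- \frac{2905}{3} \approx -968.33$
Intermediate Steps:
$W{\left(C,h \right)} = \frac{7}{3}$ ($W{\left(C,h \right)} = \left(- \frac{1}{3}\right) \left(-7\right) = \frac{7}{3}$)
$W{\left(\sqrt{9 + \frac{0 - 2}{0 + 6}},-4 \right)} \left(59 - 474\right) = \frac{7 \left(59 - 474\right)}{3} = \frac{7}{3} \left(-415\right) = - \frac{2905}{3}$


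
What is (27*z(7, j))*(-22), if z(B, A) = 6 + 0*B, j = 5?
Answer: -3564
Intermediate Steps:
z(B, A) = 6 (z(B, A) = 6 + 0 = 6)
(27*z(7, j))*(-22) = (27*6)*(-22) = 162*(-22) = -3564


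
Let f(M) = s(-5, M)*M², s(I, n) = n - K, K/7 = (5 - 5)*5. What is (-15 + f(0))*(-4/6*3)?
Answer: 30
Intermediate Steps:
K = 0 (K = 7*((5 - 5)*5) = 7*(0*5) = 7*0 = 0)
s(I, n) = n (s(I, n) = n - 1*0 = n + 0 = n)
f(M) = M³ (f(M) = M*M² = M³)
(-15 + f(0))*(-4/6*3) = (-15 + 0³)*(-4/6*3) = (-15 + 0)*(-4/6*3) = -15*(-1*⅔)*3 = -(-10)*3 = -15*(-2) = 30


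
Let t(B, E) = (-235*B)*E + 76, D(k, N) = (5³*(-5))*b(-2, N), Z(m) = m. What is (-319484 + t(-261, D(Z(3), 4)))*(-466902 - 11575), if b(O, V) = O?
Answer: -36531404112134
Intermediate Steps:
D(k, N) = 1250 (D(k, N) = (5³*(-5))*(-2) = (125*(-5))*(-2) = -625*(-2) = 1250)
t(B, E) = 76 - 235*B*E (t(B, E) = -235*B*E + 76 = 76 - 235*B*E)
(-319484 + t(-261, D(Z(3), 4)))*(-466902 - 11575) = (-319484 + (76 - 235*(-261)*1250))*(-466902 - 11575) = (-319484 + (76 + 76668750))*(-478477) = (-319484 + 76668826)*(-478477) = 76349342*(-478477) = -36531404112134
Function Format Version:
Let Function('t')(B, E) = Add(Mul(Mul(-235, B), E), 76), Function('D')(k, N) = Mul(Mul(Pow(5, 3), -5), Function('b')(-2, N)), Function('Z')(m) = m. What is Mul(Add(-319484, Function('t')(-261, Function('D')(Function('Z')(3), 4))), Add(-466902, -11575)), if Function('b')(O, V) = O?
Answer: -36531404112134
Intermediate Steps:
Function('D')(k, N) = 1250 (Function('D')(k, N) = Mul(Mul(Pow(5, 3), -5), -2) = Mul(Mul(125, -5), -2) = Mul(-625, -2) = 1250)
Function('t')(B, E) = Add(76, Mul(-235, B, E)) (Function('t')(B, E) = Add(Mul(-235, B, E), 76) = Add(76, Mul(-235, B, E)))
Mul(Add(-319484, Function('t')(-261, Function('D')(Function('Z')(3), 4))), Add(-466902, -11575)) = Mul(Add(-319484, Add(76, Mul(-235, -261, 1250))), Add(-466902, -11575)) = Mul(Add(-319484, Add(76, 76668750)), -478477) = Mul(Add(-319484, 76668826), -478477) = Mul(76349342, -478477) = -36531404112134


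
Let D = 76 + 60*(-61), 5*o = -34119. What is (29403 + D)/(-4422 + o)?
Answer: -129095/56229 ≈ -2.2959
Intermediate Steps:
o = -34119/5 (o = (1/5)*(-34119) = -34119/5 ≈ -6823.8)
D = -3584 (D = 76 - 3660 = -3584)
(29403 + D)/(-4422 + o) = (29403 - 3584)/(-4422 - 34119/5) = 25819/(-56229/5) = 25819*(-5/56229) = -129095/56229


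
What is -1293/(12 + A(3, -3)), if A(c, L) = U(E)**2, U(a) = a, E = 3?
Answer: -431/7 ≈ -61.571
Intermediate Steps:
A(c, L) = 9 (A(c, L) = 3**2 = 9)
-1293/(12 + A(3, -3)) = -1293/(12 + 9) = -1293/21 = -1293*1/21 = -431/7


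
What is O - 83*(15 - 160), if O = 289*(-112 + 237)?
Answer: 48160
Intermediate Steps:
O = 36125 (O = 289*125 = 36125)
O - 83*(15 - 160) = 36125 - 83*(15 - 160) = 36125 - 83*(-145) = 36125 + 12035 = 48160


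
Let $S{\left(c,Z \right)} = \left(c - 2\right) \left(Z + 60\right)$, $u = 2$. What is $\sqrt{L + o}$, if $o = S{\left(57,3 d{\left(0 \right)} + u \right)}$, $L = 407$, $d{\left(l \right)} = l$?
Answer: $\sqrt{3817} \approx 61.782$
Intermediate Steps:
$S{\left(c,Z \right)} = \left(-2 + c\right) \left(60 + Z\right)$
$o = 3410$ ($o = -120 - 2 \left(3 \cdot 0 + 2\right) + 60 \cdot 57 + \left(3 \cdot 0 + 2\right) 57 = -120 - 2 \left(0 + 2\right) + 3420 + \left(0 + 2\right) 57 = -120 - 4 + 3420 + 2 \cdot 57 = -120 - 4 + 3420 + 114 = 3410$)
$\sqrt{L + o} = \sqrt{407 + 3410} = \sqrt{3817}$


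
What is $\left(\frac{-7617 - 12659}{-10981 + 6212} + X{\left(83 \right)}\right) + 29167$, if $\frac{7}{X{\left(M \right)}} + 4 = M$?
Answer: $\frac{10990331604}{376751} \approx 29171.0$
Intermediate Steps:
$X{\left(M \right)} = \frac{7}{-4 + M}$
$\left(\frac{-7617 - 12659}{-10981 + 6212} + X{\left(83 \right)}\right) + 29167 = \left(\frac{-7617 - 12659}{-10981 + 6212} + \frac{7}{-4 + 83}\right) + 29167 = \left(- \frac{20276}{-4769} + \frac{7}{79}\right) + 29167 = \left(\left(-20276\right) \left(- \frac{1}{4769}\right) + 7 \cdot \frac{1}{79}\right) + 29167 = \left(\frac{20276}{4769} + \frac{7}{79}\right) + 29167 = \frac{1635187}{376751} + 29167 = \frac{10990331604}{376751}$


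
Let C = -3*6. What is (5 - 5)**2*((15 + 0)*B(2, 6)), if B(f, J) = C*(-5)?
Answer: 0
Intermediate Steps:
C = -18
B(f, J) = 90 (B(f, J) = -18*(-5) = 90)
(5 - 5)**2*((15 + 0)*B(2, 6)) = (5 - 5)**2*((15 + 0)*90) = 0**2*(15*90) = 0*1350 = 0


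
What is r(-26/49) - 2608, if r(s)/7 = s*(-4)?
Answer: -18152/7 ≈ -2593.1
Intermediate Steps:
r(s) = -28*s (r(s) = 7*(s*(-4)) = 7*(-4*s) = -28*s)
r(-26/49) - 2608 = -(-728)/49 - 2608 = -28*(-26/49) - 2608 = 104/7 - 2608 = -18152/7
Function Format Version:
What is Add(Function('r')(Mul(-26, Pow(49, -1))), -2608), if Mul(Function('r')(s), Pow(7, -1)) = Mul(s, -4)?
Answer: Rational(-18152, 7) ≈ -2593.1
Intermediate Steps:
Function('r')(s) = Mul(-28, s) (Function('r')(s) = Mul(7, Mul(s, -4)) = Mul(7, Mul(-4, s)) = Mul(-28, s))
Add(Function('r')(Mul(-26, Pow(49, -1))), -2608) = Add(Mul(-28, Mul(-26, Pow(49, -1))), -2608) = Add(Mul(-28, Mul(-26, Rational(1, 49))), -2608) = Add(Mul(-28, Rational(-26, 49)), -2608) = Add(Rational(104, 7), -2608) = Rational(-18152, 7)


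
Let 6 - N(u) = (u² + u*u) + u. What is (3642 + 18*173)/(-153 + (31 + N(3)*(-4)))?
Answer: -3378/31 ≈ -108.97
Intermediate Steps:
N(u) = 6 - u - 2*u² (N(u) = 6 - ((u² + u*u) + u) = 6 - ((u² + u²) + u) = 6 - (2*u² + u) = 6 - (u + 2*u²) = 6 + (-u - 2*u²) = 6 - u - 2*u²)
(3642 + 18*173)/(-153 + (31 + N(3)*(-4))) = (3642 + 18*173)/(-153 + (31 + (6 - 1*3 - 2*3²)*(-4))) = (3642 + 3114)/(-153 + (31 + (6 - 3 - 2*9)*(-4))) = 6756/(-153 + (31 + (6 - 3 - 18)*(-4))) = 6756/(-153 + (31 - 15*(-4))) = 6756/(-153 + (31 + 60)) = 6756/(-153 + 91) = 6756/(-62) = 6756*(-1/62) = -3378/31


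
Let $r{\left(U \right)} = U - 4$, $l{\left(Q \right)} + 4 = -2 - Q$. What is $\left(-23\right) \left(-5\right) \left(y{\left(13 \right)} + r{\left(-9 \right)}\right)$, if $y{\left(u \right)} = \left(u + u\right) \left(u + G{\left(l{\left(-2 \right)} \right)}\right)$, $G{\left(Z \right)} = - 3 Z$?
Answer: $73255$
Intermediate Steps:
$l{\left(Q \right)} = -6 - Q$ ($l{\left(Q \right)} = -4 - \left(2 + Q\right) = -6 - Q$)
$y{\left(u \right)} = 2 u \left(12 + u\right)$ ($y{\left(u \right)} = \left(u + u\right) \left(u - 3 \left(-6 - -2\right)\right) = 2 u \left(u - 3 \left(-6 + 2\right)\right) = 2 u \left(u - -12\right) = 2 u \left(u + 12\right) = 2 u \left(12 + u\right)$)
$r{\left(U \right)} = -4 + U$ ($r{\left(U \right)} = U - 4 = -4 + U$)
$\left(-23\right) \left(-5\right) \left(y{\left(13 \right)} + r{\left(-9 \right)}\right) = \left(-23\right) \left(-5\right) \left(2 \cdot 13 \left(12 + 13\right) - 13\right) = 115 \left(2 \cdot 13 \cdot 25 - 13\right) = 115 \left(650 - 13\right) = 115 \cdot 637 = 73255$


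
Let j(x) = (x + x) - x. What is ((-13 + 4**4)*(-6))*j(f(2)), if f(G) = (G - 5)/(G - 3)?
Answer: -4374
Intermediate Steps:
f(G) = (-5 + G)/(-3 + G)
j(x) = x (j(x) = 2*x - x = x)
((-13 + 4**4)*(-6))*j(f(2)) = ((-13 + 4**4)*(-6))*((-5 + 2)/(-3 + 2)) = ((-13 + 256)*(-6))*(-3/(-1)) = (243*(-6))*(-1*(-3)) = -1458*3 = -4374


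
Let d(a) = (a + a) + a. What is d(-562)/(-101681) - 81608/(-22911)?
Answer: 8336610994/2329613391 ≈ 3.5785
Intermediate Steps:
d(a) = 3*a (d(a) = 2*a + a = 3*a)
d(-562)/(-101681) - 81608/(-22911) = (3*(-562))/(-101681) - 81608/(-22911) = -1686*(-1/101681) - 81608*(-1/22911) = 1686/101681 + 81608/22911 = 8336610994/2329613391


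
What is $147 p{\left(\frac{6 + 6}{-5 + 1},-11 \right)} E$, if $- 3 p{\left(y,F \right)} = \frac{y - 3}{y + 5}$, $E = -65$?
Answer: $-9555$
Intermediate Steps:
$p{\left(y,F \right)} = - \frac{-3 + y}{3 \left(5 + y\right)}$ ($p{\left(y,F \right)} = - \frac{\left(y - 3\right) \frac{1}{y + 5}}{3} = - \frac{\left(-3 + y\right) \frac{1}{5 + y}}{3} = - \frac{\frac{1}{5 + y} \left(-3 + y\right)}{3} = - \frac{-3 + y}{3 \left(5 + y\right)}$)
$147 p{\left(\frac{6 + 6}{-5 + 1},-11 \right)} E = 147 \frac{3 - \frac{6 + 6}{-5 + 1}}{3 \left(5 + \frac{6 + 6}{-5 + 1}\right)} \left(-65\right) = 147 \frac{3 - \frac{12}{-4}}{3 \left(5 + \frac{12}{-4}\right)} \left(-65\right) = 147 \frac{3 - 12 \left(- \frac{1}{4}\right)}{3 \left(5 + 12 \left(- \frac{1}{4}\right)\right)} \left(-65\right) = 147 \frac{3 - -3}{3 \left(5 - 3\right)} \left(-65\right) = 147 \frac{3 + 3}{3 \cdot 2} \left(-65\right) = 147 \cdot \frac{1}{3} \cdot \frac{1}{2} \cdot 6 \left(-65\right) = 147 \cdot 1 \left(-65\right) = 147 \left(-65\right) = -9555$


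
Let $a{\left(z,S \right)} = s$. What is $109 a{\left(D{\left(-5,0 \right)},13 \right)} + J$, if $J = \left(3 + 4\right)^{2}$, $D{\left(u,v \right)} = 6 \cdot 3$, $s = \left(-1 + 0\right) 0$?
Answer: $49$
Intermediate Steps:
$s = 0$ ($s = \left(-1\right) 0 = 0$)
$D{\left(u,v \right)} = 18$
$a{\left(z,S \right)} = 0$
$J = 49$ ($J = 7^{2} = 49$)
$109 a{\left(D{\left(-5,0 \right)},13 \right)} + J = 109 \cdot 0 + 49 = 0 + 49 = 49$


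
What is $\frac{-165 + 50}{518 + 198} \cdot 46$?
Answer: $- \frac{2645}{358} \approx -7.3883$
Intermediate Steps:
$\frac{-165 + 50}{518 + 198} \cdot 46 = - \frac{115}{716} \cdot 46 = \left(-115\right) \frac{1}{716} \cdot 46 = \left(- \frac{115}{716}\right) 46 = - \frac{2645}{358}$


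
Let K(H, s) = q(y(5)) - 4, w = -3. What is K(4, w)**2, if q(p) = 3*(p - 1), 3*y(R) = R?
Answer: 4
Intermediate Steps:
y(R) = R/3
q(p) = -3 + 3*p (q(p) = 3*(-1 + p) = -3 + 3*p)
K(H, s) = -2 (K(H, s) = (-3 + 3*((1/3)*5)) - 4 = (-3 + 3*(5/3)) - 4 = (-3 + 5) - 4 = 2 - 4 = -2)
K(4, w)**2 = (-2)**2 = 4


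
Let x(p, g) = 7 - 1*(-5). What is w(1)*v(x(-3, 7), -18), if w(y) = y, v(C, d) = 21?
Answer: 21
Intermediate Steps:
x(p, g) = 12 (x(p, g) = 7 + 5 = 12)
w(1)*v(x(-3, 7), -18) = 1*21 = 21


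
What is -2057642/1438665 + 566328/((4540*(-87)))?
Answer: -27124728488/9470731695 ≈ -2.8641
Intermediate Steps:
-2057642/1438665 + 566328/((4540*(-87))) = -2057642*1/1438665 + 566328/(-394980) = -2057642/1438665 + 566328*(-1/394980) = -2057642/1438665 - 47194/32915 = -27124728488/9470731695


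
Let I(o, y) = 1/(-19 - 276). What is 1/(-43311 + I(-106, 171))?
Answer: -295/12776746 ≈ -2.3089e-5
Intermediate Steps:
I(o, y) = -1/295 (I(o, y) = 1/(-295) = -1/295)
1/(-43311 + I(-106, 171)) = 1/(-43311 - 1/295) = 1/(-12776746/295) = -295/12776746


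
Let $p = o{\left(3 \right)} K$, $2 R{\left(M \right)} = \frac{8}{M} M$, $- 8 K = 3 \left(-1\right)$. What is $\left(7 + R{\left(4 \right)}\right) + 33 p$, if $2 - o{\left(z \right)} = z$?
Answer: $- \frac{11}{8} \approx -1.375$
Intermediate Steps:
$o{\left(z \right)} = 2 - z$
$K = \frac{3}{8}$ ($K = - \frac{3 \left(-1\right)}{8} = \left(- \frac{1}{8}\right) \left(-3\right) = \frac{3}{8} \approx 0.375$)
$R{\left(M \right)} = 4$ ($R{\left(M \right)} = \frac{\frac{8}{M} M}{2} = \frac{1}{2} \cdot 8 = 4$)
$p = - \frac{3}{8}$ ($p = \left(2 - 3\right) \frac{3}{8} = \left(-1\right) \frac{3}{8} = - \frac{3}{8} \approx -0.375$)
$\left(7 + R{\left(4 \right)}\right) + 33 p = \left(7 + 4\right) + 33 \left(- \frac{3}{8}\right) = 11 - \frac{99}{8} = - \frac{11}{8}$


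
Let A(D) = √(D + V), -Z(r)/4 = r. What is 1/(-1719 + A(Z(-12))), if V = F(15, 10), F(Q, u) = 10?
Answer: -1719/2954903 - √58/2954903 ≈ -0.00058432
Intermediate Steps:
V = 10
Z(r) = -4*r
A(D) = √(10 + D) (A(D) = √(D + 10) = √(10 + D))
1/(-1719 + A(Z(-12))) = 1/(-1719 + √(10 - 4*(-12))) = 1/(-1719 + √(10 + 48)) = 1/(-1719 + √58)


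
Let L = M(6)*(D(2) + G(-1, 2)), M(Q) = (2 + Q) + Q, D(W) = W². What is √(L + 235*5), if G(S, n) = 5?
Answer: √1301 ≈ 36.069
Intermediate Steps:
M(Q) = 2 + 2*Q
L = 126 (L = (2 + 2*6)*(2² + 5) = (2 + 12)*(4 + 5) = 14*9 = 126)
√(L + 235*5) = √(126 + 235*5) = √(126 + 1175) = √1301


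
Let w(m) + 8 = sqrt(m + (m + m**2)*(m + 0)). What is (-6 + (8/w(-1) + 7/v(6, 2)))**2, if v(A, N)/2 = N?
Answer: 1851297/67600 + 5444*I/4225 ≈ 27.386 + 1.2885*I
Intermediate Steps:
v(A, N) = 2*N
w(m) = -8 + sqrt(m + m*(m + m**2)) (w(m) = -8 + sqrt(m + (m + m**2)*(m + 0)) = -8 + sqrt(m + (m + m**2)*m) = -8 + sqrt(m + m*(m + m**2)))
(-6 + (8/w(-1) + 7/v(6, 2)))**2 = (-6 + (8/(-8 + sqrt(-(1 - 1 + (-1)**2))) + 7/((2*2))))**2 = (-6 + (8/(-8 + sqrt(-(1 - 1 + 1))) + 7/4))**2 = (-6 + (8/(-8 + sqrt(-1*1)) + 7*(1/4)))**2 = (-6 + (8/(-8 + sqrt(-1)) + 7/4))**2 = (-6 + (8/(-8 + I) + 7/4))**2 = (-6 + (8*((-8 - I)/65) + 7/4))**2 = (-6 + (8*(-8 - I)/65 + 7/4))**2 = (-6 + (7/4 + 8*(-8 - I)/65))**2 = (-17/4 + 8*(-8 - I)/65)**2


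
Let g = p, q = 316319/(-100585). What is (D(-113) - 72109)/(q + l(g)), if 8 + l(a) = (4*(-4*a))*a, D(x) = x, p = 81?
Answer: 7264449870/10560131959 ≈ 0.68791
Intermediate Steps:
q = -316319/100585 (q = 316319*(-1/100585) = -316319/100585 ≈ -3.1448)
g = 81
l(a) = -8 - 16*a**2 (l(a) = -8 + (4*(-4*a))*a = -8 + (-16*a)*a = -8 - 16*a**2)
(D(-113) - 72109)/(q + l(g)) = (-113 - 72109)/(-316319/100585 + (-8 - 16*81**2)) = -72222/(-316319/100585 + (-8 - 16*6561)) = -72222/(-316319/100585 + (-8 - 104976)) = -72222/(-316319/100585 - 104984) = -72222/(-10560131959/100585) = -72222*(-100585/10560131959) = 7264449870/10560131959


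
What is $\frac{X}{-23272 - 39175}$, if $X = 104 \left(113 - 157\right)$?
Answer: $\frac{416}{5677} \approx 0.073278$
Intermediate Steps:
$X = -4576$ ($X = 104 \left(-44\right) = -4576$)
$\frac{X}{-23272 - 39175} = - \frac{4576}{-23272 - 39175} = - \frac{4576}{-62447} = \left(-4576\right) \left(- \frac{1}{62447}\right) = \frac{416}{5677}$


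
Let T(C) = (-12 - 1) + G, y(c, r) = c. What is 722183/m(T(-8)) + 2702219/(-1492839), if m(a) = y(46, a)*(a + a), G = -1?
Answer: -154511915087/274682376 ≈ -562.51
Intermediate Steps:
T(C) = -14 (T(C) = (-12 - 1) - 1 = -13 - 1 = -14)
m(a) = 92*a (m(a) = 46*(a + a) = 46*(2*a) = 92*a)
722183/m(T(-8)) + 2702219/(-1492839) = 722183/((92*(-14))) + 2702219/(-1492839) = 722183/(-1288) + 2702219*(-1/1492839) = 722183*(-1/1288) - 2702219/1492839 = -103169/184 - 2702219/1492839 = -154511915087/274682376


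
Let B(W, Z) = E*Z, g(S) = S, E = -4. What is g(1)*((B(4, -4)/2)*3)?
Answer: 24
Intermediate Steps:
B(W, Z) = -4*Z
g(1)*((B(4, -4)/2)*3) = 1*((-4*(-4)/2)*3) = 1*((16*(1/2))*3) = 1*(8*3) = 1*24 = 24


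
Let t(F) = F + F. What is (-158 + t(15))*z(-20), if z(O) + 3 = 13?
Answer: -1280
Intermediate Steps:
t(F) = 2*F
z(O) = 10 (z(O) = -3 + 13 = 10)
(-158 + t(15))*z(-20) = (-158 + 2*15)*10 = (-158 + 30)*10 = -128*10 = -1280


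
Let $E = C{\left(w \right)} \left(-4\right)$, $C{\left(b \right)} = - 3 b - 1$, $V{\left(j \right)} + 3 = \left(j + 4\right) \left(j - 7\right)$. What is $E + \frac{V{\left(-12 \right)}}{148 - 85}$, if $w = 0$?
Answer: $\frac{401}{63} \approx 6.3651$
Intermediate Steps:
$V{\left(j \right)} = -3 + \left(-7 + j\right) \left(4 + j\right)$ ($V{\left(j \right)} = -3 + \left(j + 4\right) \left(j - 7\right) = -3 + \left(4 + j\right) \left(-7 + j\right) = -3 + \left(-7 + j\right) \left(4 + j\right)$)
$C{\left(b \right)} = -1 - 3 b$
$E = 4$ ($E = \left(-1 - 0\right) \left(-4\right) = \left(-1 + 0\right) \left(-4\right) = \left(-1\right) \left(-4\right) = 4$)
$E + \frac{V{\left(-12 \right)}}{148 - 85} = 4 + \frac{-31 + \left(-12\right)^{2} - -36}{148 - 85} = 4 + \frac{-31 + 144 + 36}{63} = 4 + \frac{1}{63} \cdot 149 = 4 + \frac{149}{63} = \frac{401}{63}$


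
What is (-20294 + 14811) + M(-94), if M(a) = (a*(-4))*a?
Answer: -40827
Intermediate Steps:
M(a) = -4*a² (M(a) = (-4*a)*a = -4*a²)
(-20294 + 14811) + M(-94) = (-20294 + 14811) - 4*(-94)² = -5483 - 4*8836 = -5483 - 35344 = -40827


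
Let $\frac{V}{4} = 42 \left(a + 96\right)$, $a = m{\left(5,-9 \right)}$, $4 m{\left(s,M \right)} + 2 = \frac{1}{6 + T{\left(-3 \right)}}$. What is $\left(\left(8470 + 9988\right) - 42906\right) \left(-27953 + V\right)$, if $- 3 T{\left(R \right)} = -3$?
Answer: $291004544$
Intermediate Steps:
$T{\left(R \right)} = 1$ ($T{\left(R \right)} = \left(- \frac{1}{3}\right) \left(-3\right) = 1$)
$m{\left(s,M \right)} = - \frac{13}{28}$ ($m{\left(s,M \right)} = - \frac{1}{2} + \frac{1}{4 \left(6 + 1\right)} = - \frac{1}{2} + \frac{1}{4 \cdot 7} = - \frac{1}{2} + \frac{1}{4} \cdot \frac{1}{7} = - \frac{1}{2} + \frac{1}{28} = - \frac{13}{28}$)
$a = - \frac{13}{28} \approx -0.46429$
$V = 16050$ ($V = 4 \cdot 42 \left(- \frac{13}{28} + 96\right) = 4 \cdot 42 \cdot \frac{2675}{28} = 4 \cdot \frac{8025}{2} = 16050$)
$\left(\left(8470 + 9988\right) - 42906\right) \left(-27953 + V\right) = \left(\left(8470 + 9988\right) - 42906\right) \left(-27953 + 16050\right) = \left(18458 - 42906\right) \left(-11903\right) = \left(-24448\right) \left(-11903\right) = 291004544$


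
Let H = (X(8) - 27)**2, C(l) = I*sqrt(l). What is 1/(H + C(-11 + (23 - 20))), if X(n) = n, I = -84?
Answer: 361/186769 + 168*I*sqrt(2)/186769 ≈ 0.0019329 + 0.0012721*I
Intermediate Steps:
C(l) = -84*sqrt(l)
H = 361 (H = (8 - 27)**2 = (-19)**2 = 361)
1/(H + C(-11 + (23 - 20))) = 1/(361 - 84*sqrt(-11 + (23 - 20))) = 1/(361 - 84*sqrt(-11 + 3)) = 1/(361 - 168*I*sqrt(2))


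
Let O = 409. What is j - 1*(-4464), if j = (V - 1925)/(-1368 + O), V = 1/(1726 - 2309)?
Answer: 2496931284/559097 ≈ 4466.0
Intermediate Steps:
V = -1/583 (V = 1/(-583) = -1/583 ≈ -0.0017153)
j = 1122276/559097 (j = (-1/583 - 1925)/(-1368 + 409) = -1122276/583/(-959) = -1122276/583*(-1/959) = 1122276/559097 ≈ 2.0073)
j - 1*(-4464) = 1122276/559097 - 1*(-4464) = 1122276/559097 + 4464 = 2496931284/559097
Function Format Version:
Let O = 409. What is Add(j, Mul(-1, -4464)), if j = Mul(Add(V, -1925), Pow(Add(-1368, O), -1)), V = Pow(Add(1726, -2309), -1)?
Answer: Rational(2496931284, 559097) ≈ 4466.0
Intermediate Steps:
V = Rational(-1, 583) (V = Pow(-583, -1) = Rational(-1, 583) ≈ -0.0017153)
j = Rational(1122276, 559097) (j = Mul(Add(Rational(-1, 583), -1925), Pow(Add(-1368, 409), -1)) = Mul(Rational(-1122276, 583), Pow(-959, -1)) = Mul(Rational(-1122276, 583), Rational(-1, 959)) = Rational(1122276, 559097) ≈ 2.0073)
Add(j, Mul(-1, -4464)) = Add(Rational(1122276, 559097), Mul(-1, -4464)) = Add(Rational(1122276, 559097), 4464) = Rational(2496931284, 559097)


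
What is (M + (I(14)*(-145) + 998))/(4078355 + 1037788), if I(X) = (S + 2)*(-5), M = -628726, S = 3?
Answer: -624103/5116143 ≈ -0.12199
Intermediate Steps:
I(X) = -25 (I(X) = (3 + 2)*(-5) = 5*(-5) = -25)
(M + (I(14)*(-145) + 998))/(4078355 + 1037788) = (-628726 + (-25*(-145) + 998))/(4078355 + 1037788) = (-628726 + (3625 + 998))/5116143 = (-628726 + 4623)*(1/5116143) = -624103*1/5116143 = -624103/5116143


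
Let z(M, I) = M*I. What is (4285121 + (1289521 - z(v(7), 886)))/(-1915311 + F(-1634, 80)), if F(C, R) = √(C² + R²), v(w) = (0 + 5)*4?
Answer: -10643233832742/3668413550365 - 11113844*√669089/3668413550365 ≈ -2.9038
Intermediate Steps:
v(w) = 20 (v(w) = 5*4 = 20)
z(M, I) = I*M
(4285121 + (1289521 - z(v(7), 886)))/(-1915311 + F(-1634, 80)) = (4285121 + (1289521 - 886*20))/(-1915311 + √((-1634)² + 80²)) = (4285121 + (1289521 - 1*17720))/(-1915311 + √(2669956 + 6400)) = (4285121 + (1289521 - 17720))/(-1915311 + √2676356) = (4285121 + 1271801)/(-1915311 + 2*√669089) = 5556922/(-1915311 + 2*√669089)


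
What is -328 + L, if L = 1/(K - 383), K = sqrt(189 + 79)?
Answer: -48026471/146421 - 2*sqrt(67)/146421 ≈ -328.00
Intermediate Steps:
K = 2*sqrt(67) (K = sqrt(268) = 2*sqrt(67) ≈ 16.371)
L = 1/(-383 + 2*sqrt(67)) (L = 1/(2*sqrt(67) - 383) = 1/(-383 + 2*sqrt(67)) ≈ -0.0027275)
-328 + L = -328 + (-383/146421 - 2*sqrt(67)/146421) = -48026471/146421 - 2*sqrt(67)/146421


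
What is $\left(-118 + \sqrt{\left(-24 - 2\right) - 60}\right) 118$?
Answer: $-13924 + 118 i \sqrt{86} \approx -13924.0 + 1094.3 i$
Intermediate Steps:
$\left(-118 + \sqrt{\left(-24 - 2\right) - 60}\right) 118 = \left(-118 + \sqrt{-26 - 60}\right) 118 = \left(-118 + \sqrt{-86}\right) 118 = \left(-118 + i \sqrt{86}\right) 118 = -13924 + 118 i \sqrt{86}$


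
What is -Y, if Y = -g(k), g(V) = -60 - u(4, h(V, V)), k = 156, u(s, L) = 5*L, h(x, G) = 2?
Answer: -70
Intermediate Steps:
g(V) = -70 (g(V) = -60 - 5*2 = -60 - 1*10 = -60 - 10 = -70)
Y = 70 (Y = -1*(-70) = 70)
-Y = -1*70 = -70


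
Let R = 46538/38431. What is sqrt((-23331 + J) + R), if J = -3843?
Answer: 4*I*sqrt(2508289181971)/38431 ≈ 164.84*I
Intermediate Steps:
R = 46538/38431 (R = 46538*(1/38431) = 46538/38431 ≈ 1.2109)
sqrt((-23331 + J) + R) = sqrt((-23331 - 3843) + 46538/38431) = sqrt(-27174 + 46538/38431) = sqrt(-1044277456/38431) = 4*I*sqrt(2508289181971)/38431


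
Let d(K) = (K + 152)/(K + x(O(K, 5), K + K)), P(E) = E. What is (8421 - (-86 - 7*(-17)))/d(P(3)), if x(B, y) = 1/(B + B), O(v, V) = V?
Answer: 4194/25 ≈ 167.76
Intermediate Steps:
x(B, y) = 1/(2*B)
d(K) = (152 + K)/(⅒ + K) (d(K) = (K + 152)/(K + (½)/5) = (152 + K)/(K + (½)*(⅕)) = (152 + K)/(K + ⅒) = (152 + K)/(⅒ + K))
(8421 - (-86 - 7*(-17)))/d(P(3)) = (8421 - (-86 - 7*(-17)))/((10*(152 + 3)/(1 + 10*3))) = (8421 - (-86 + 119))/((10*155/(1 + 30))) = (8421 - 1*33)/((10*155/31)) = (8421 - 33)/((10*(1/31)*155)) = 8388/50 = 8388*(1/50) = 4194/25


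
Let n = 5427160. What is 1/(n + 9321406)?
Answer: 1/14748566 ≈ 6.7803e-8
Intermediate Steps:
1/(n + 9321406) = 1/(5427160 + 9321406) = 1/14748566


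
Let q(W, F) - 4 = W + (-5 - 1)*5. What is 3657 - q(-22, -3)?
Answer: 3705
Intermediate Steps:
q(W, F) = -26 + W (q(W, F) = 4 + (W + (-5 - 1)*5) = 4 + (W - 6*5) = 4 + (W - 30) = 4 + (-30 + W) = -26 + W)
3657 - q(-22, -3) = 3657 - (-26 - 22) = 3657 - 1*(-48) = 3657 + 48 = 3705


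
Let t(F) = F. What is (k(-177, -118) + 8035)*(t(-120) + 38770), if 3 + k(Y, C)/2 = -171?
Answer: 297102550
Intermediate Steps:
k(Y, C) = -348 (k(Y, C) = -6 + 2*(-171) = -6 - 342 = -348)
(k(-177, -118) + 8035)*(t(-120) + 38770) = (-348 + 8035)*(-120 + 38770) = 7687*38650 = 297102550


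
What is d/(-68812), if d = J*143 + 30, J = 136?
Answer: -9739/34406 ≈ -0.28306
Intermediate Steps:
d = 19478 (d = 136*143 + 30 = 19448 + 30 = 19478)
d/(-68812) = 19478/(-68812) = 19478*(-1/68812) = -9739/34406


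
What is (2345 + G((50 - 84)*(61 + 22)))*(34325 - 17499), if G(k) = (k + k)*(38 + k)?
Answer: 264424645066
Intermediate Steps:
G(k) = 2*k*(38 + k) (G(k) = (2*k)*(38 + k) = 2*k*(38 + k))
(2345 + G((50 - 84)*(61 + 22)))*(34325 - 17499) = (2345 + 2*((50 - 84)*(61 + 22))*(38 + (50 - 84)*(61 + 22)))*(34325 - 17499) = (2345 + 2*(-34*83)*(38 - 34*83))*16826 = (2345 + 2*(-2822)*(38 - 2822))*16826 = (2345 + 2*(-2822)*(-2784))*16826 = (2345 + 15712896)*16826 = 15715241*16826 = 264424645066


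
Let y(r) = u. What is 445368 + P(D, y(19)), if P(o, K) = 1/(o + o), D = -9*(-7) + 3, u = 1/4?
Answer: 58788577/132 ≈ 4.4537e+5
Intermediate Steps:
u = ¼ ≈ 0.25000
y(r) = ¼
D = 66 (D = 63 + 3 = 66)
P(o, K) = 1/(2*o)
445368 + P(D, y(19)) = 445368 + (½)/66 = 445368 + (½)*(1/66) = 445368 + 1/132 = 58788577/132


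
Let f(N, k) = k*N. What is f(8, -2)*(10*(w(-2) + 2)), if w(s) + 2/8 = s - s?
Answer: -280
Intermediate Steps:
w(s) = -1/4 (w(s) = -1/4 + (s - s) = -1/4 + 0 = -1/4)
f(N, k) = N*k
f(8, -2)*(10*(w(-2) + 2)) = (8*(-2))*(10*(-1/4 + 2)) = -160*7/4 = -16*35/2 = -280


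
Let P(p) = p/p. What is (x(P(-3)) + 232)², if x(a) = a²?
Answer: 54289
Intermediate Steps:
P(p) = 1
(x(P(-3)) + 232)² = (1² + 232)² = (1 + 232)² = 233² = 54289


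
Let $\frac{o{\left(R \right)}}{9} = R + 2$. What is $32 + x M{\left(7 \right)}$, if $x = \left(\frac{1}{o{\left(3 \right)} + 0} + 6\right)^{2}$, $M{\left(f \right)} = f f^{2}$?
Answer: $\frac{25255063}{2025} \approx 12472.0$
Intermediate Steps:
$o{\left(R \right)} = 18 + 9 R$ ($o{\left(R \right)} = 9 \left(R + 2\right) = 9 \left(2 + R\right) = 18 + 9 R$)
$M{\left(f \right)} = f^{3}$
$x = \frac{73441}{2025}$ ($x = \left(\frac{1}{\left(18 + 9 \cdot 3\right) + 0} + 6\right)^{2} = \left(\frac{1}{\left(18 + 27\right) + 0} + 6\right)^{2} = \left(\frac{1}{45 + 0} + 6\right)^{2} = \left(\frac{1}{45} + 6\right)^{2} = \left(\frac{271}{45}\right)^{2} = \frac{73441}{2025} \approx 36.267$)
$32 + x M{\left(7 \right)} = 32 + \frac{73441 \cdot 7^{3}}{2025} = 32 + \frac{73441}{2025} \cdot 343 = 32 + \frac{25190263}{2025} = \frac{25255063}{2025}$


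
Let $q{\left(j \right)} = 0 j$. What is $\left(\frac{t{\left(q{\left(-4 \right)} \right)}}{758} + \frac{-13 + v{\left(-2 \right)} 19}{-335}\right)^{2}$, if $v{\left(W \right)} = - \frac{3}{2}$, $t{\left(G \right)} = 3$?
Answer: $\frac{263445361}{16120111225} \approx 0.016343$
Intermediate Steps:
$q{\left(j \right)} = 0$
$v{\left(W \right)} = - \frac{3}{2}$ ($v{\left(W \right)} = \left(-3\right) \frac{1}{2} = - \frac{3}{2}$)
$\left(\frac{t{\left(q{\left(-4 \right)} \right)}}{758} + \frac{-13 + v{\left(-2 \right)} 19}{-335}\right)^{2} = \left(\frac{3}{758} + \frac{-13 - \frac{57}{2}}{-335}\right)^{2} = \left(3 \cdot \frac{1}{758} + \left(-13 - \frac{57}{2}\right) \left(- \frac{1}{335}\right)\right)^{2} = \left(\frac{3}{758} - - \frac{83}{670}\right)^{2} = \left(\frac{3}{758} + \frac{83}{670}\right)^{2} = \left(\frac{16231}{126965}\right)^{2} = \frac{263445361}{16120111225}$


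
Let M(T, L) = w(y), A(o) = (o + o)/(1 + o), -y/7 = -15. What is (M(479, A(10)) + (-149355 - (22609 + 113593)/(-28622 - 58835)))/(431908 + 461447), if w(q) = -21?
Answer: -2612768126/15626029647 ≈ -0.16721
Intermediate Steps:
y = 105 (y = -7*(-15) = 105)
A(o) = 2*o/(1 + o) (A(o) = (2*o)/(1 + o) = 2*o/(1 + o))
M(T, L) = -21
(M(479, A(10)) + (-149355 - (22609 + 113593)/(-28622 - 58835)))/(431908 + 461447) = (-21 + (-149355 - (22609 + 113593)/(-28622 - 58835)))/(431908 + 461447) = (-21 + (-149355 - 136202/(-87457)))/893355 = (-21 + (-149355 - 136202*(-1)/87457))*(1/893355) = (-21 + (-149355 - 1*(-136202/87457)))*(1/893355) = (-21 + (-149355 + 136202/87457))*(1/893355) = (-21 - 13062004033/87457)*(1/893355) = -13063840630/87457*1/893355 = -2612768126/15626029647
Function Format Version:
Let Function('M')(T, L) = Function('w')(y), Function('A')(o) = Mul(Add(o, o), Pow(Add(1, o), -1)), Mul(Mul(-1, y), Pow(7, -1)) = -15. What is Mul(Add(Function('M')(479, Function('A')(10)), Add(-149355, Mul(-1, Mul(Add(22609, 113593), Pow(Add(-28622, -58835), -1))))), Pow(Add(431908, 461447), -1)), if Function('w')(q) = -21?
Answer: Rational(-2612768126, 15626029647) ≈ -0.16721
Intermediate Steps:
y = 105 (y = Mul(-7, -15) = 105)
Function('A')(o) = Mul(2, o, Pow(Add(1, o), -1)) (Function('A')(o) = Mul(Mul(2, o), Pow(Add(1, o), -1)) = Mul(2, o, Pow(Add(1, o), -1)))
Function('M')(T, L) = -21
Mul(Add(Function('M')(479, Function('A')(10)), Add(-149355, Mul(-1, Mul(Add(22609, 113593), Pow(Add(-28622, -58835), -1))))), Pow(Add(431908, 461447), -1)) = Mul(Add(-21, Add(-149355, Mul(-1, Mul(Add(22609, 113593), Pow(Add(-28622, -58835), -1))))), Pow(Add(431908, 461447), -1)) = Mul(Add(-21, Add(-149355, Mul(-1, Mul(136202, Pow(-87457, -1))))), Pow(893355, -1)) = Mul(Add(-21, Add(-149355, Mul(-1, Mul(136202, Rational(-1, 87457))))), Rational(1, 893355)) = Mul(Add(-21, Add(-149355, Mul(-1, Rational(-136202, 87457)))), Rational(1, 893355)) = Mul(Add(-21, Add(-149355, Rational(136202, 87457))), Rational(1, 893355)) = Mul(Add(-21, Rational(-13062004033, 87457)), Rational(1, 893355)) = Mul(Rational(-13063840630, 87457), Rational(1, 893355)) = Rational(-2612768126, 15626029647)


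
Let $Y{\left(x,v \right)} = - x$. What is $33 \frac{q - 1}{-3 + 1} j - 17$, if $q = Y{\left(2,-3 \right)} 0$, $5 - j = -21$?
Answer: $412$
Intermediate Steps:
$j = 26$ ($j = 5 - -21 = 5 + 21 = 26$)
$q = 0$ ($q = \left(-1\right) 2 \cdot 0 = \left(-2\right) 0 = 0$)
$33 \frac{q - 1}{-3 + 1} j - 17 = 33 \frac{0 - 1}{-3 + 1} \cdot 26 - 17 = 33 - \frac{1}{-2} \cdot 26 - 17 = 33 \left(-1\right) \left(- \frac{1}{2}\right) 26 - 17 = 33 \cdot \frac{1}{2} \cdot 26 - 17 = 33 \cdot 13 - 17 = 429 - 17 = 412$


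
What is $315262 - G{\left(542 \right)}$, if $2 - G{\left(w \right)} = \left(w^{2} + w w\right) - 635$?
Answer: $902153$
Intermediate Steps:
$G{\left(w \right)} = 637 - 2 w^{2}$ ($G{\left(w \right)} = 2 - \left(\left(w^{2} + w w\right) - 635\right) = 2 - \left(\left(w^{2} + w^{2}\right) - 635\right) = 2 - \left(2 w^{2} - 635\right) = 2 - \left(-635 + 2 w^{2}\right) = 637 - 2 w^{2}$)
$315262 - G{\left(542 \right)} = 315262 - \left(637 - 2 \cdot 542^{2}\right) = 315262 - \left(637 - 587528\right) = 315262 - -586891 = 315262 + 586891 = 902153$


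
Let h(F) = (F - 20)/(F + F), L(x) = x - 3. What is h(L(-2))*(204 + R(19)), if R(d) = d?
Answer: 1115/2 ≈ 557.50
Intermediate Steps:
L(x) = -3 + x
h(F) = (-20 + F)/(2*F) (h(F) = (-20 + F)/((2*F)) = (-20 + F)*(1/(2*F)) = (-20 + F)/(2*F))
h(L(-2))*(204 + R(19)) = ((-20 + (-3 - 2))/(2*(-3 - 2)))*(204 + 19) = ((½)*(-20 - 5)/(-5))*223 = ((½)*(-⅕)*(-25))*223 = (5/2)*223 = 1115/2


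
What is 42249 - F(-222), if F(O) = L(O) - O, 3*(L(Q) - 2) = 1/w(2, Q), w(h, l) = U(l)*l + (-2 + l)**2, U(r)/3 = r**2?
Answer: 4131851940601/98318904 ≈ 42025.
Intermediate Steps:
U(r) = 3*r**2
w(h, l) = (-2 + l)**2 + 3*l**3 (w(h, l) = (3*l**2)*l + (-2 + l)**2 = 3*l**3 + (-2 + l)**2 = (-2 + l)**2 + 3*l**3)
L(Q) = 2 + 1/(3*((-2 + Q)**2 + 3*Q**3))
F(O) = -O + (1 + 6*(-2 + O)**2 + 18*O**3)/(3*((-2 + O)**2 + 3*O**3)) (F(O) = (1 + 6*(-2 + O)**2 + 18*O**3)/(3*((-2 + O)**2 + 3*O**3)) - O = -O + (1 + 6*(-2 + O)**2 + 18*O**3)/(3*((-2 + O)**2 + 3*O**3)))
42249 - F(-222) = 42249 - (1/3 + (2 - 1*(-222))*((-2 - 222)**2 + 3*(-222)**3))/((-2 - 222)**2 + 3*(-222)**3) = 42249 - (1/3 + (2 + 222)*((-224)**2 + 3*(-10941048)))/((-224)**2 + 3*(-10941048)) = 42249 - (1/3 + 224*(50176 - 32823144))/(50176 - 32823144) = 42249 - (1/3 + 224*(-32772968))/(-32772968) = 42249 - (-1)*(1/3 - 7341144832)/32772968 = 42249 - (-1)*(-22023434495)/(32772968*3) = 42249 - 1*22023434495/98318904 = 42249 - 22023434495/98318904 = 4131851940601/98318904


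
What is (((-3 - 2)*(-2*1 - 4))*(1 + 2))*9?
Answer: 810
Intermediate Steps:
(((-3 - 2)*(-2*1 - 4))*(1 + 2))*9 = (-5*(-2 - 4)*3)*9 = (-5*(-6)*3)*9 = (30*3)*9 = 90*9 = 810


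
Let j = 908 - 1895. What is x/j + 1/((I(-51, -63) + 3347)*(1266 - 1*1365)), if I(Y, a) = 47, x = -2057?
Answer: 230387785/110545974 ≈ 2.0841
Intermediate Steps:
j = -987
x/j + 1/((I(-51, -63) + 3347)*(1266 - 1*1365)) = -2057/(-987) + 1/((47 + 3347)*(1266 - 1*1365)) = -2057*(-1/987) + 1/(3394*(1266 - 1365)) = 2057/987 + (1/3394)/(-99) = 2057/987 + (1/3394)*(-1/99) = 2057/987 - 1/336006 = 230387785/110545974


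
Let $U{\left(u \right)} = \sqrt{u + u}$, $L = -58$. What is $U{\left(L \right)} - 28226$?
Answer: $-28226 + 2 i \sqrt{29} \approx -28226.0 + 10.77 i$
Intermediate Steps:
$U{\left(u \right)} = \sqrt{2} \sqrt{u}$ ($U{\left(u \right)} = \sqrt{2 u} = \sqrt{2} \sqrt{u}$)
$U{\left(L \right)} - 28226 = \sqrt{2} \sqrt{-58} - 28226 = \sqrt{2} i \sqrt{58} - 28226 = 2 i \sqrt{29} - 28226 = -28226 + 2 i \sqrt{29}$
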